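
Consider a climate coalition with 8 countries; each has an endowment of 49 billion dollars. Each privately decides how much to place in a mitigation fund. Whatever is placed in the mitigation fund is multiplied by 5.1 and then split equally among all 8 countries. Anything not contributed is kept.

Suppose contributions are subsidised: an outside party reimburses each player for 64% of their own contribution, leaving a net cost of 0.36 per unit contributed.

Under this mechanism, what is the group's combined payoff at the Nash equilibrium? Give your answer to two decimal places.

2250.08 billion dollars

With the mechanism, a contributed unit returns (5.1/8) / 0.36 = 1.7708 per unit of net cost to the contributor — now above 1 — so contributing fully is weakly dominant for every player.
At the Nash equilibrium everyone contributes 49. Group total payoff = 8 × (49 × 0.64 + 5.1 × 49) = 2250.08.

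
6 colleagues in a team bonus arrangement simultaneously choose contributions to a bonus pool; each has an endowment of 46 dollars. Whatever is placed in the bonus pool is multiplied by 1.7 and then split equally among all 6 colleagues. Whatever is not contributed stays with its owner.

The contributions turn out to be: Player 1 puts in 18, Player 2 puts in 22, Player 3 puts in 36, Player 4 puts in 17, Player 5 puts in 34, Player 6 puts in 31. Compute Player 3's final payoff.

Total contributed: 18 + 22 + 36 + 17 + 34 + 31 = 158.
Each receives 1.7 × 158 / 6 = 44.77 from the bonus pool.
Player 3 keeps 46 − 36 = 10, so Player 3's payoff is 10 + 44.77 = 54.77.

54.77 dollars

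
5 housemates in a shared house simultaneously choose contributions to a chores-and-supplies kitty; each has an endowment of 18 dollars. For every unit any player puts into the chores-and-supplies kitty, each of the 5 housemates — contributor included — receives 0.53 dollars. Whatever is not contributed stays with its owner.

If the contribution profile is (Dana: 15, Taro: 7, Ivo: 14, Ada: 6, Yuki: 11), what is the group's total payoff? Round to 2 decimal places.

177.45 dollars

Total contributed: 15 + 7 + 14 + 6 + 11 = 53; total kept: 5 × 18 − 53 = 37.
The chores-and-supplies kitty pays out 0.53 × 5 × 53 = 140.45 in aggregate.
Group total = 37 + 140.45 = 177.45.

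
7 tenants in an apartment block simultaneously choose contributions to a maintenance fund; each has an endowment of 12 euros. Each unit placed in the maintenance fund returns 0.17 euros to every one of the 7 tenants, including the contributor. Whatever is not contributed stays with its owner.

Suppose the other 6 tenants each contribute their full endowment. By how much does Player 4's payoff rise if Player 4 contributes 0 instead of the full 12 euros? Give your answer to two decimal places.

9.96 euros

Switching from a contribution of 12 to 0 lets Player 4 keep an extra 12 euros, but lowers the maintenance fund by 12, which costs Player 4 their own share of that drop: 0.17 × 12 = 2.04.
Net gain = 12 − 2.04 = 9.96. The private return per contributed unit (0.17) is below 1, so free-riding is indeed the best response regardless of what the others do.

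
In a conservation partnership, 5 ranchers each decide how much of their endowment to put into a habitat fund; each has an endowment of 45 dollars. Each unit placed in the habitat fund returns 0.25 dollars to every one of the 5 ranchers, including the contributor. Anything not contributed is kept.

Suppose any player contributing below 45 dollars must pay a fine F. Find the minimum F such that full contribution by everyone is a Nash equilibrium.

Given the others contribute fully, the best deviation is to contribute 0 (any partial contribution still incurs the fine and gives up units whose private return 0.25 is below 1).
Deviating from 45 to 0 saves 45 dollars but forfeits the deviator's share of the drop in the habitat fund: 0.25 × 45 = 11.25.
So the deviation gain is 45 − 11.25 = 33.75, and the fine must be at least 33.75 dollars to wipe it out.

33.75 dollars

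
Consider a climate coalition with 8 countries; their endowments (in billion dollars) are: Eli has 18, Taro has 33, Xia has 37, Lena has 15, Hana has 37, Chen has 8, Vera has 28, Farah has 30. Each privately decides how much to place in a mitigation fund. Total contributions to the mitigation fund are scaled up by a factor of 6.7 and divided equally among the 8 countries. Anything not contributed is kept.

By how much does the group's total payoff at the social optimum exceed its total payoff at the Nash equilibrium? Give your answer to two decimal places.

The private return per contributed unit is 6.7/8 = 0.8375 < 1 for every player regardless of endowment, so the Nash equilibrium is zero contribution and the group total is Σ E_j = 18 + 33 + 37 + 15 + 37 + 8 + 28 + 30 = 206.
Each contributed unit returns 6.700 to the group, so the social optimum is full contribution by everyone: group total = 6.700 × 206 = 1380.20.
Efficiency loss = (6.700 − 1) × 206 = 1174.20.

1174.20 billion dollars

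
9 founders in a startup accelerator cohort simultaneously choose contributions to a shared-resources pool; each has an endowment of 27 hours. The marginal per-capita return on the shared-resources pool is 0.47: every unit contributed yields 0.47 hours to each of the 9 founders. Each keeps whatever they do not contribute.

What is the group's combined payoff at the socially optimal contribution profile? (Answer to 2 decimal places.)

Each contributed unit returns 4.230 to the group as a whole (0.47 to each of 9 players), which exceeds 1, so the social optimum is full contribution: group total = 4.230 × 243 = 1027.89.

1027.89 hours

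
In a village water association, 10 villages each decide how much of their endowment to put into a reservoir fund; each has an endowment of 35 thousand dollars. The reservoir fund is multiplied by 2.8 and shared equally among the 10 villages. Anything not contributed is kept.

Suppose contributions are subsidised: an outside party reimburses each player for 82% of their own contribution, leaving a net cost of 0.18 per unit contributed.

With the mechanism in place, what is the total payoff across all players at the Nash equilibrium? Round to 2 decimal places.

1267.00 thousand dollars

With the mechanism, a contributed unit returns (2.8/10) / 0.18 = 1.5556 per unit of net cost to the contributor — now above 1 — so contributing fully is weakly dominant for every player.
At the Nash equilibrium everyone contributes 35. Group total payoff = 10 × (35 × 0.82 + 2.8 × 35) = 1267.00.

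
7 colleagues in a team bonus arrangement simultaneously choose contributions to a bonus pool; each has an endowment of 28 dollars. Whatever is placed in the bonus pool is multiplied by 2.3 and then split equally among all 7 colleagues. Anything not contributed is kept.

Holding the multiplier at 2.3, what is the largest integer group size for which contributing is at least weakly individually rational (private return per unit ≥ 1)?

Private return per unit is 2.3/(group size), which is ≥ 1 whenever the group size is ≤ 2.3.
The largest such integer is 2.

2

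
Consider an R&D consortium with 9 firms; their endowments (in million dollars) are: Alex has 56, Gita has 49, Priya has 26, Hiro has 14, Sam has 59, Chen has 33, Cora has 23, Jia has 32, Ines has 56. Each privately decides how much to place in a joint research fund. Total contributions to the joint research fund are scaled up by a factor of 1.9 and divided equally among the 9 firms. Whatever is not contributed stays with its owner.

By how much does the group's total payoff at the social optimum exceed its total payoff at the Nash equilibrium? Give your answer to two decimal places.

The private return per contributed unit is 1.9/9 = 0.2111 < 1 for every player regardless of endowment, so the Nash equilibrium is zero contribution and the group total is Σ E_j = 56 + 49 + 26 + 14 + 59 + 33 + 23 + 32 + 56 = 348.
Each contributed unit returns 1.900 to the group, so the social optimum is full contribution by everyone: group total = 1.900 × 348 = 661.20.
Efficiency loss = (1.900 − 1) × 348 = 313.20.

313.20 million dollars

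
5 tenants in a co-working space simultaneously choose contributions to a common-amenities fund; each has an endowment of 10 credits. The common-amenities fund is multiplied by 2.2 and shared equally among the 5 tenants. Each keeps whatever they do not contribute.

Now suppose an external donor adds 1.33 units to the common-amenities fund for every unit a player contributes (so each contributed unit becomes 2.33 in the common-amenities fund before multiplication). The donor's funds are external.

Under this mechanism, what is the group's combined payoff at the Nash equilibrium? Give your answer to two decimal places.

256.30 credits

The effective private return per unit is now 2.2 × 2.33 / 5 = 1.0252 > 1, so every player's dominant strategy flips to full contribution.
At the Nash equilibrium everyone contributes 10. Group total payoff = 2.2 × 2.33 × 50 = 256.30.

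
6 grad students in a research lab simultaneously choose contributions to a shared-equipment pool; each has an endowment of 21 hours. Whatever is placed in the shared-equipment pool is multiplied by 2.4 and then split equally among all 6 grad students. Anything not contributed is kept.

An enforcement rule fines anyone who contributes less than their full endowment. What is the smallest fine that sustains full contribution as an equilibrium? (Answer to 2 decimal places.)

12.60 hours

Given the others contribute fully, the best deviation is to contribute 0 (any partial contribution still incurs the fine and gives up units whose private return 0.4000 is below 1).
Deviating from 21 to 0 saves 21 hours but forfeits the deviator's share of the drop in the shared-equipment pool: 2.4/6 × 21 = 8.40.
So the deviation gain is 21 − 8.40 = 12.60, and the fine must be at least 12.60 hours to wipe it out.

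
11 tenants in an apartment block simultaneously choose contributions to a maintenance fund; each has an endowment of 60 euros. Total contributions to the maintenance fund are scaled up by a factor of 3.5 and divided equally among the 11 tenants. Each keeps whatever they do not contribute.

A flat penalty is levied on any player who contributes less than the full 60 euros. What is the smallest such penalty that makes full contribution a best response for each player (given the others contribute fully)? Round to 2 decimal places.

Given the others contribute fully, the best deviation is to contribute 0 (any partial contribution still incurs the fine and gives up units whose private return 0.3182 is below 1).
Deviating from 60 to 0 saves 60 euros but forfeits the deviator's share of the drop in the maintenance fund: 3.5/11 × 60 = 19.09.
So the deviation gain is 60 − 19.09 = 40.91, and the fine must be at least 40.91 euros to wipe it out.

40.91 euros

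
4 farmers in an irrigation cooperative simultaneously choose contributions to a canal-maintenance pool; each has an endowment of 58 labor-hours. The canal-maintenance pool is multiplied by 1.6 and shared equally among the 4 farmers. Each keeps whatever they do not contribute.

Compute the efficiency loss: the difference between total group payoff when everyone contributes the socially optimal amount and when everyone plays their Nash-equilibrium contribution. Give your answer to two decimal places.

139.20 labor-hours

Each contributed unit returns 1.6/4 = 0.4000 to its contributor — below 1 — so contributing 0 is dominant for every player. At the Nash equilibrium everyone keeps their 58, and the group total is 4 × 58 = 232.
Each contributed unit returns 1.600 to the group as a whole (0.4000 to each of 4 players), which exceeds 1, so the social optimum is full contribution: group total = 1.600 × 232 = 371.20.
Efficiency loss = 371.20 − 232 = 139.20.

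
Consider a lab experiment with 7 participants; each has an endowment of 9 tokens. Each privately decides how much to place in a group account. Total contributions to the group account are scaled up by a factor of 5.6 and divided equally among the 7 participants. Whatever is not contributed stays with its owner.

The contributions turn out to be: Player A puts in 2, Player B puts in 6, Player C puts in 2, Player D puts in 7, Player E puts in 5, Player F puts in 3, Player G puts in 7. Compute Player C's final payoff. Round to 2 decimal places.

32.60 tokens

Total contributed: 2 + 6 + 2 + 7 + 5 + 3 + 7 = 32.
Each receives 5.6 × 32 / 7 = 25.60 from the group account.
Player C keeps 9 − 2 = 7, so Player C's payoff is 7 + 25.60 = 32.60.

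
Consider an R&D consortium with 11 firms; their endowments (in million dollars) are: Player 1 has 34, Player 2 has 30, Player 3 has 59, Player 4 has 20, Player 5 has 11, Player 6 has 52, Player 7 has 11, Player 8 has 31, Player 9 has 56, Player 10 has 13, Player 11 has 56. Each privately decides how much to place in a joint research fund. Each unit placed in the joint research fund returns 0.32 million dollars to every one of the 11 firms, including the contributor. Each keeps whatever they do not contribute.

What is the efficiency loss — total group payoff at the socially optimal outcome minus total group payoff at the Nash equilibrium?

The private return per contributed unit is 0.32 < 1 for everyone, so the Nash equilibrium is zero contribution and the group total is Σ E_j = 34 + 30 + 59 + 20 + 11 + 52 + 11 + 31 + 56 + 13 + 56 = 373.
Each contributed unit returns 3.520 to the group, so the social optimum is full contribution by everyone: group total = 3.520 × 373 = 1312.96.
Efficiency loss = (3.520 − 1) × 373 = 939.96.

939.96 million dollars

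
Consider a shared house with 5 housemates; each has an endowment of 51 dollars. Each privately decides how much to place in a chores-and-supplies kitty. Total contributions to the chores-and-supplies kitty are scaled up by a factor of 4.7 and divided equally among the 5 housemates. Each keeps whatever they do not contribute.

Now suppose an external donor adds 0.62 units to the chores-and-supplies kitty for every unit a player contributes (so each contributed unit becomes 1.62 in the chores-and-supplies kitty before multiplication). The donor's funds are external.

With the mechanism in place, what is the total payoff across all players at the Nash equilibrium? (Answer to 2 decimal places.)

With the mechanism, a contributed unit returns 4.7 × 1.62 / 5 = 1.5228 per unit of net cost to the contributor — now above 1 — so contributing fully is weakly dominant for every player.
So the Nash equilibrium is full contribution by all 5; the group earns 4.7 × 1.62 × 255 = 1941.57.

1941.57 dollars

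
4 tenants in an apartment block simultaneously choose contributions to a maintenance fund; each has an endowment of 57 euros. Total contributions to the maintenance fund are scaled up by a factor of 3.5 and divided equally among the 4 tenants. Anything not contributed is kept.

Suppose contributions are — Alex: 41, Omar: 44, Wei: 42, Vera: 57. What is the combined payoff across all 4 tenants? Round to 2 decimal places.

Total contributed: 41 + 44 + 42 + 57 = 184; total kept: 4 × 57 − 184 = 44.
The maintenance fund pays out 3.5 × 184 = 644.00 in aggregate.
Group total = 44 + 644.00 = 688.00.

688.00 euros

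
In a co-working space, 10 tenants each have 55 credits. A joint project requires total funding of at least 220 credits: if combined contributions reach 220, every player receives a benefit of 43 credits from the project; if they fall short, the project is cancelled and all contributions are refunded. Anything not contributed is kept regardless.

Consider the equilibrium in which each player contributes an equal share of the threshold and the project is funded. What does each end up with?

76 credits

Equal share of the threshold: 220/10 = 22.
At this profile no one gains by cutting their contribution: any cut drops the total below 220, the project is cancelled, contributions are refunded, and the deviator ends with 55, which is less than 55 − 22 + 43 = 76. Contributing more than 22 just wastes the excess. So contributing exactly 22 is a best response.
Each player's payoff: 55 − 22 + 43 = 76.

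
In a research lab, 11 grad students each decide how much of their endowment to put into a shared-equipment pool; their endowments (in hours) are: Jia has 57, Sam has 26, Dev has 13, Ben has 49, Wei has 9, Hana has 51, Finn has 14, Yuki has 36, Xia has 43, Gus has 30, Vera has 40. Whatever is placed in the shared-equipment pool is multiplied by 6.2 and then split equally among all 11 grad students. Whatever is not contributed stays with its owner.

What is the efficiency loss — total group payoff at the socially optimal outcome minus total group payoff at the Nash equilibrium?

1913.60 hours

The private return per contributed unit is 6.2/11 = 0.5636 < 1 for every player regardless of endowment, so the Nash equilibrium is zero contribution and the group total is Σ E_j = 57 + 26 + 13 + 49 + 9 + 51 + 14 + 36 + 43 + 30 + 40 = 368.
Each contributed unit returns 6.200 to the group, so the social optimum is full contribution by everyone: group total = 6.200 × 368 = 2281.60.
Efficiency loss = (6.200 − 1) × 368 = 1913.60.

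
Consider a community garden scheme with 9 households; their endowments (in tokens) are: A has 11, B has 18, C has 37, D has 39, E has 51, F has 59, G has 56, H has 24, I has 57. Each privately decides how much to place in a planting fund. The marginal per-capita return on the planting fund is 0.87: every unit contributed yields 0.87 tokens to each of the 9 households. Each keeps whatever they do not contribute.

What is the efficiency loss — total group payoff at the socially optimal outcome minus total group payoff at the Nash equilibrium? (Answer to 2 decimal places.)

2404.16 tokens

The private return per contributed unit is 0.87 < 1 for everyone, so the Nash equilibrium is zero contribution and the group total is Σ E_j = 11 + 18 + 37 + 39 + 51 + 59 + 56 + 24 + 57 = 352.
Each contributed unit returns 7.830 to the group, so the social optimum is full contribution by everyone: group total = 7.830 × 352 = 2756.16.
Efficiency loss = (7.830 − 1) × 352 = 2404.16.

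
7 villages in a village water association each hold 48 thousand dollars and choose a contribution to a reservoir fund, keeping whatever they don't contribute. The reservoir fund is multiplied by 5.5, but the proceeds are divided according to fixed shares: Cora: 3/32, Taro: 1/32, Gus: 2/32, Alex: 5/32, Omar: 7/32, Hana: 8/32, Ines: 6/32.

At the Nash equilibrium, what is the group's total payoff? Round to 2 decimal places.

984.00 thousand dollars

Each unit j contributes comes back to j as 5.5 × (j's share), so j prefers to contribute only if that share exceeds 1/5.5 = 0.1818; otherwise keeping the unit dominates.
Omar, Hana and Ines are above the threshold, contributing 48 each; the remaining 4 contribute 0. Total contributed: 144.
The reservoir fund pays out 5.5 × 144 = 792.00 in total (split across the unequal shares, but the aggregate is all that matters for the group sum).
The 4 free-riders keep 48 each, adding 192. Group total = 192 + 792.00 = 984.00.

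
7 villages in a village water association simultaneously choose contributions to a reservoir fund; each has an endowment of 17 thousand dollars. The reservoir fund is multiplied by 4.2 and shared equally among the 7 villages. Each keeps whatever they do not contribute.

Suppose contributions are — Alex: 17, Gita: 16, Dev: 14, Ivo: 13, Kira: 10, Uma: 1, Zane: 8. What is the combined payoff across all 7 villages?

371.80 thousand dollars

Total contributed: 17 + 16 + 14 + 13 + 10 + 1 + 8 = 79; total kept: 7 × 17 − 79 = 40.
The reservoir fund pays out 4.2 × 79 = 331.80 in aggregate.
Group total = 40 + 331.80 = 371.80.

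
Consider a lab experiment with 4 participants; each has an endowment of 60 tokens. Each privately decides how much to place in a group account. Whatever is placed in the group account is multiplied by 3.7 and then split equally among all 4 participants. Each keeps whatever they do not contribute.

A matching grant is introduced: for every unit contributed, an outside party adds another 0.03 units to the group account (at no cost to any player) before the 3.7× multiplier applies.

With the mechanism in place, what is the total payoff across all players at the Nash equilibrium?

240.00 tokens

With the mechanism, a contributed unit returns 3.7 × 1.03 / 4 = 0.9528 per unit of net cost — still below 1 — so contributing 0 remains dominant for every player.
At the Nash equilibrium no one contributes; group total payoff = 4 × 60 = 240.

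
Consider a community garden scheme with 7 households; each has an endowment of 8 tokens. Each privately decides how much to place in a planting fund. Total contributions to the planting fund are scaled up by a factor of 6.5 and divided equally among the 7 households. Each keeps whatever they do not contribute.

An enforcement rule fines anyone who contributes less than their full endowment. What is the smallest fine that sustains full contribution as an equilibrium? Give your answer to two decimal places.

Given the others contribute fully, the best deviation is to contribute 0 (any partial contribution still incurs the fine and gives up units whose private return 0.9286 is below 1).
Deviating from 8 to 0 saves 8 tokens but forfeits the deviator's share of the drop in the planting fund: 6.5/7 × 8 = 7.43.
So the deviation gain is 8 − 7.43 = 0.57, and the fine must be at least 0.57 tokens to wipe it out.

0.57 tokens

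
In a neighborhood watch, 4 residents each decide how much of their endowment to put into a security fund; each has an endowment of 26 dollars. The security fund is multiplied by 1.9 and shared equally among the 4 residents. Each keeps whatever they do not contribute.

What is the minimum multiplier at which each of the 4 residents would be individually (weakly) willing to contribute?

A contributed unit returns (multiplier)/4 to its contributor.
This reaches 1 exactly when the multiplier is 4.

4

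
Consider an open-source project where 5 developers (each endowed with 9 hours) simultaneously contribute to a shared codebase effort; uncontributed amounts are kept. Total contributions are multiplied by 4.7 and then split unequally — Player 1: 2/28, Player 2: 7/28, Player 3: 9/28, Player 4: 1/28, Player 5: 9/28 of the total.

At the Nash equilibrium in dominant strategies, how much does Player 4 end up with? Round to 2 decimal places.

For player j, contributing a unit is worthwhile iff 4.7 × (j's share) ≥ 1, i.e. iff j's share is at least 0.2128.
Player 2, Player 3 and Player 5 clear that bar, contributing 9 each; the remaining 2 contribute 0. Total contributed: 27.
Player 4 keeps 9 and receives 4.7 × 27 × 1/28 = 4.53 from the shared codebase effort, for a payoff of 13.53.

13.53 hours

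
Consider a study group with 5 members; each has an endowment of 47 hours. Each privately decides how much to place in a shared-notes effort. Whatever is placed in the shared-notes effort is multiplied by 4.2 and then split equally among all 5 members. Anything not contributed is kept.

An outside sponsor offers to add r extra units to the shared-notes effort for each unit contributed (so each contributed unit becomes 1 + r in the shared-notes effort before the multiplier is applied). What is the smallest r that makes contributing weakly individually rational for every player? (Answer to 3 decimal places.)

0.190

With matching at rate r, one contributed unit becomes (1 + r) in the shared-notes effort and returns 4.2 × (1 + r) / 5 to the contributor.
Setting this equal to 1: 1 + r = 5/4.2 = 1.1905.
So the minimum matching rate is r = 1.1905 − 1 = 0.190.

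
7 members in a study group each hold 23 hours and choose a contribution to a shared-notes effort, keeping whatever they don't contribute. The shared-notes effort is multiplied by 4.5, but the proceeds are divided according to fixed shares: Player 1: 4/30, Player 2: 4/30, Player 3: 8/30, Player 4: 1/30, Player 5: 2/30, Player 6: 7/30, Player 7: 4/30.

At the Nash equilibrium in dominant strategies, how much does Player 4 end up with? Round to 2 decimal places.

29.90 hours

A player with share s gets back 4.5·s per unit contributed, so full contribution is dominant for anyone with s > 1/4.5 = 0.2222 and zero contribution is dominant for anyone below.
The shares above 0.2222 belong to Player 3 and Player 6, contributing 23 each; the remaining 5 contribute 0. Total contributed: 46.
Player 4 keeps 23 and receives 4.5 × 46 × 1/30 = 6.90 from the shared-notes effort, for a payoff of 29.90.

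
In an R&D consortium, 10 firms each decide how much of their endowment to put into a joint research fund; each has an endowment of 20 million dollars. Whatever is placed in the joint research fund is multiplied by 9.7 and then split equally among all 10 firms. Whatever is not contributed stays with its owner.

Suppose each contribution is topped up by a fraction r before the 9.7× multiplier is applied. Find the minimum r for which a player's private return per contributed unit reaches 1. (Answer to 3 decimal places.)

With matching at rate r, one contributed unit becomes (1 + r) in the joint research fund and returns 9.7 × (1 + r) / 10 to the contributor.
Setting this equal to 1: 1 + r = 10/9.7 = 1.0309.
So the minimum matching rate is r = 1.0309 − 1 = 0.031.

0.031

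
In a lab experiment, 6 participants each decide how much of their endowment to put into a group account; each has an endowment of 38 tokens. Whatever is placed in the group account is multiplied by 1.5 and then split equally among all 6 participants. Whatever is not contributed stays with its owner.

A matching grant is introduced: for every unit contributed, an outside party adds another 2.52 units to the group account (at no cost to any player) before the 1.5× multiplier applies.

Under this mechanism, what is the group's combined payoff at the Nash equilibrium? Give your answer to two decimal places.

228.00 tokens

Even with the mechanism, each unit contributed returns only 1.5 × 3.52 / 6 = 0.8800 per unit of net cost, so contributing nothing is still dominant.
Everyone keeps their endowment and the group total is 6 × 38 = 228.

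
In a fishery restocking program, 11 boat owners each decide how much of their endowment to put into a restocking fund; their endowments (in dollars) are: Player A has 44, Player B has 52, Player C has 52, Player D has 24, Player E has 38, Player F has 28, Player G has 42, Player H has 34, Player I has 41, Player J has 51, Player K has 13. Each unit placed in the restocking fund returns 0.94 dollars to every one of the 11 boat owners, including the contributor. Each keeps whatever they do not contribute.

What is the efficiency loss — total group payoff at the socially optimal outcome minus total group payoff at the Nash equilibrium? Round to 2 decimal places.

3913.46 dollars

The private return per contributed unit is 0.94 < 1 for everyone, so the Nash equilibrium is zero contribution and the group total is Σ E_j = 44 + 52 + 52 + 24 + 38 + 28 + 42 + 34 + 41 + 51 + 13 = 419.
Each contributed unit returns 10.340 to the group, so the social optimum is full contribution by everyone: group total = 10.340 × 419 = 4332.46.
Efficiency loss = (10.340 − 1) × 419 = 3913.46.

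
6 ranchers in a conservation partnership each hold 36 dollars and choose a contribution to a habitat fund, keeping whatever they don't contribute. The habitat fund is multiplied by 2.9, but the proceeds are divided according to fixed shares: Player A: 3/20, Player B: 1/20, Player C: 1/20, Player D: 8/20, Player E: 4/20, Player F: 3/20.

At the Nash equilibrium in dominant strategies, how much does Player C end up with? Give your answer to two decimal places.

41.22 dollars

For player j, contributing a unit is worthwhile iff 2.9 × (j's share) ≥ 1, i.e. iff j's share is at least 0.3448.
Only Player D (8/20) clears that bar, contributing 36; the remaining 5 contribute 0. Total contributed: 36.
Player C keeps 36 and receives 2.9 × 36 × 1/20 = 5.22 from the habitat fund, for a payoff of 41.22.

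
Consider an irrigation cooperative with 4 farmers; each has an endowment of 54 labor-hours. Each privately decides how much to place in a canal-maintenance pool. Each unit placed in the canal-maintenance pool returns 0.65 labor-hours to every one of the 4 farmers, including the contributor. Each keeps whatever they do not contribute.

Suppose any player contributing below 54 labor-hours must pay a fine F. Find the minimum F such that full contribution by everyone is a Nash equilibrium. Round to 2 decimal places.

18.90 labor-hours

Given the others contribute fully, the best deviation is to contribute 0 (any partial contribution still incurs the fine and gives up units whose private return 0.65 is below 1).
Deviating from 54 to 0 saves 54 labor-hours but forfeits the deviator's share of the drop in the canal-maintenance pool: 0.65 × 54 = 35.10.
So the deviation gain is 54 − 35.10 = 18.90, and the fine must be at least 18.90 labor-hours to wipe it out.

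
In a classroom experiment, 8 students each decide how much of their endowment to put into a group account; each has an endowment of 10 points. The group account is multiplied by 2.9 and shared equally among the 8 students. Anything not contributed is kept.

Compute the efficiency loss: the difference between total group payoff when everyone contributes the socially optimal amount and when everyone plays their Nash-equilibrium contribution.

Each contributed unit returns 2.9/8 = 0.3625 to its contributor — below 1 — so contributing 0 is dominant for every player. At the Nash equilibrium everyone keeps their 10, and the group total is 8 × 10 = 80.
Each contributed unit returns 2.900 to the group as a whole (0.3625 to each of 8 players), which exceeds 1, so the social optimum is full contribution: group total = 2.900 × 80 = 232.00.
Efficiency loss = 232.00 − 80 = 152.00.

152.00 points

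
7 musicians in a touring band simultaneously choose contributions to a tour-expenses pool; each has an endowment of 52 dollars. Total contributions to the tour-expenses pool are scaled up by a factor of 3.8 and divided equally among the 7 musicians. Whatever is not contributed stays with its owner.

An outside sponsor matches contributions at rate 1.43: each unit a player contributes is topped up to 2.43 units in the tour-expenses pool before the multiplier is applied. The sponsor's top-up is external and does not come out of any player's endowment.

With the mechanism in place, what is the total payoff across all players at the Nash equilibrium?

The effective private return per unit is now 3.8 × 2.43 / 7 = 1.3191 > 1, so every player's dominant strategy flips to full contribution.
At the Nash equilibrium everyone contributes 52. Group total payoff = 3.8 × 2.43 × 364 = 3361.18.

3361.18 dollars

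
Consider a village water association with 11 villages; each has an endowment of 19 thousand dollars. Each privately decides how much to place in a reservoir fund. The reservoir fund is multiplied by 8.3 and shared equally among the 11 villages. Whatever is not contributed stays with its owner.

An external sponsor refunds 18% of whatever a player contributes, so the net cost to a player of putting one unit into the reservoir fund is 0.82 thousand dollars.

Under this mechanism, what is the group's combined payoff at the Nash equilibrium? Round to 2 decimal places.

209.00 thousand dollars

The effective private return is (8.3/11) / 0.82 = 0.9202, which is still under 1, so the mechanism doesn't change anyone's dominant strategy: zero contribution.
Everyone keeps their endowment and the group total is 11 × 19 = 209.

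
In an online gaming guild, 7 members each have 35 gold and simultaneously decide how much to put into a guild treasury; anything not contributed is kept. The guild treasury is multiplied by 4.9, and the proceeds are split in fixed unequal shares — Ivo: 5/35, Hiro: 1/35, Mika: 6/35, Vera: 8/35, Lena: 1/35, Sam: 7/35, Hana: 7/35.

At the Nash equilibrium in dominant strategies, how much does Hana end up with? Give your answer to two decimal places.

69.30 gold

For player j, contributing a unit is worthwhile iff 4.9 × (j's share) ≥ 1, i.e. iff j's share is at least 0.2041.
Only Vera (8/35) clears that bar, contributing 35; the remaining 6 contribute 0. Total contributed: 35.
Hana keeps 35 and receives 4.9 × 35 × 7/35 = 34.30 from the guild treasury, for a payoff of 69.30.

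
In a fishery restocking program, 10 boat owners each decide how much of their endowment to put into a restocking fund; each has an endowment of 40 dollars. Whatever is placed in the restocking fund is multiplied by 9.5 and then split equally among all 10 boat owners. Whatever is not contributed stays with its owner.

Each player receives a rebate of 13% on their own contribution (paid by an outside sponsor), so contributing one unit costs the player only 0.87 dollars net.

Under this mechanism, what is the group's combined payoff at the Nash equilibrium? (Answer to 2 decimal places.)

3852.00 dollars

The effective private return per unit is now (9.5/10) / 0.87 = 1.0920 > 1, so every player's dominant strategy flips to full contribution.
At the Nash equilibrium everyone contributes 40. Group total payoff = 10 × (40 × 0.13 + 9.5 × 40) = 3852.00.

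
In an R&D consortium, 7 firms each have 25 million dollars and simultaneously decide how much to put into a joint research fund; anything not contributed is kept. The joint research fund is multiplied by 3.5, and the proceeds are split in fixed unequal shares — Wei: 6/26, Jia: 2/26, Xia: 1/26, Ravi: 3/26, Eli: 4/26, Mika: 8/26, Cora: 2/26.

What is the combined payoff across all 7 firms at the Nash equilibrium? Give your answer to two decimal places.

237.50 million dollars

For player j, contributing a unit is worthwhile iff 3.5 × (j's share) ≥ 1, i.e. iff j's share is at least 0.2857.
Only Mika (8/26) clears that bar, contributing 25; the remaining 6 contribute 0. Total contributed: 25.
The joint research fund pays out 3.5 × 25 = 87.50 in total (split across the unequal shares, but the aggregate is all that matters for the group sum).
The 6 free-riders keep 25 each, adding 150. Group total = 150 + 87.50 = 237.50.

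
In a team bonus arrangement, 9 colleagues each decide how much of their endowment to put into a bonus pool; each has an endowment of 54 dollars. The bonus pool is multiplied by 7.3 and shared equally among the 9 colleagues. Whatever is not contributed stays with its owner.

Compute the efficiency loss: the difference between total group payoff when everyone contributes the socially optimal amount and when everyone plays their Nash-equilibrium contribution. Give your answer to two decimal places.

Each contributed unit returns 7.3/9 = 0.8111 to its contributor — below 1 — so contributing 0 is dominant for every player. At the Nash equilibrium everyone keeps their 54, and the group total is 9 × 54 = 486.
Each contributed unit returns 7.300 to the group as a whole (0.8111 to each of 9 players), which exceeds 1, so the social optimum is full contribution: group total = 7.300 × 486 = 3547.80.
Efficiency loss = 3547.80 − 486 = 3061.80.

3061.80 dollars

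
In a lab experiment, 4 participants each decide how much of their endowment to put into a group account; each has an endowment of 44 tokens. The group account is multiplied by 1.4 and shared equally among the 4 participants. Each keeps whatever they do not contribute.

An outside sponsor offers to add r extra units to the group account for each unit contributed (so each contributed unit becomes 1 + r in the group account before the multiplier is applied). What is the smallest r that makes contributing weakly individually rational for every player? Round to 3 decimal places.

With matching at rate r, one contributed unit becomes (1 + r) in the group account and returns 1.4 × (1 + r) / 4 to the contributor.
Setting this equal to 1: 1 + r = 4/1.4 = 2.8571.
So the minimum matching rate is r = 2.8571 − 1 = 1.857.

1.857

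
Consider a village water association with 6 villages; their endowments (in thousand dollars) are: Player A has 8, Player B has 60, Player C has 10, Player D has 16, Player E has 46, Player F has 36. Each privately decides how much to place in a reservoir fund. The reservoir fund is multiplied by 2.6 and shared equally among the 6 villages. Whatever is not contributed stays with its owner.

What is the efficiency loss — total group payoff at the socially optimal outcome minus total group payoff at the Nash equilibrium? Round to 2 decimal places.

281.60 thousand dollars

The private return per contributed unit is 2.6/6 = 0.4333 < 1 for every player regardless of endowment, so the Nash equilibrium is zero contribution and the group total is Σ E_j = 8 + 60 + 10 + 16 + 46 + 36 = 176.
Each contributed unit returns 2.600 to the group, so the social optimum is full contribution by everyone: group total = 2.600 × 176 = 457.60.
Efficiency loss = (2.600 − 1) × 176 = 281.60.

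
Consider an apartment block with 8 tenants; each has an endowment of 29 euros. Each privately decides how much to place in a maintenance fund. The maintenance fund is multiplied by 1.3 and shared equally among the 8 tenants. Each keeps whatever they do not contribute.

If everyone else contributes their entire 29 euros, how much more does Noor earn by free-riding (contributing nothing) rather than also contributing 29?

Switching from a contribution of 29 to 0 lets Noor keep an extra 29 euros, but lowers the maintenance fund by 29, which costs Noor their own share of that drop: 1.3/8 × 29 = 4.71.
Net gain = 29 − 4.71 = 24.29. The private return per contributed unit (0.1625) is below 1, so free-riding is indeed the best response regardless of what the others do.

24.29 euros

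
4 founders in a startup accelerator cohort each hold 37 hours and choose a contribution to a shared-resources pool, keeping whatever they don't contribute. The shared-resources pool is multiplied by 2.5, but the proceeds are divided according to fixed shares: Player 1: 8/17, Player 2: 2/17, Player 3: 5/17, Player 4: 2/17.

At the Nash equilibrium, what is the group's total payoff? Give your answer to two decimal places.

203.50 hours

Player j's private return per contributed unit is 2.5 × (j's share). Contributing is weakly dominant for j when that share is at least 1/2.5 = 0.4000, and contributing 0 is dominant otherwise.
Player 1 alone (share 8/17) is above the threshold, contributing 37; the remaining 3 contribute 0. Total contributed: 37.
The shared-resources pool pays out 2.5 × 37 = 92.50 in total (split across the unequal shares, but the aggregate is all that matters for the group sum).
The 3 free-riders keep 37 each, adding 111. Group total = 111 + 92.50 = 203.50.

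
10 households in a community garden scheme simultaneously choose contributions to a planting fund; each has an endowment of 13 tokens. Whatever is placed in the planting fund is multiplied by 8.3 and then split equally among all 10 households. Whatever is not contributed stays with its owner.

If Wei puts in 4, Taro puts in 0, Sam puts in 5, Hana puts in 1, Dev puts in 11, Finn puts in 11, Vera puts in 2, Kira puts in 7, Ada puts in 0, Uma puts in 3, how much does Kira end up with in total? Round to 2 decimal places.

42.52 tokens

Total contributed: 4 + 0 + 5 + 1 + 11 + 11 + 2 + 7 + 0 + 3 = 44.
Each receives 8.3 × 44 / 10 = 36.52 from the planting fund.
Kira keeps 13 − 7 = 6, so Kira's payoff is 6 + 36.52 = 42.52.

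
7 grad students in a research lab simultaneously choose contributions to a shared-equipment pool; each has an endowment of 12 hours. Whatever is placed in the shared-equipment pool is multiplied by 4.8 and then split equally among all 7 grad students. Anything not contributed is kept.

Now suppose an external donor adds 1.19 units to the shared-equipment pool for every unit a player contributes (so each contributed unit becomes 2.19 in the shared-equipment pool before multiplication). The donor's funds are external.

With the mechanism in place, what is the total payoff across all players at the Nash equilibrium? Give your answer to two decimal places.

Under the mechanism each unit contributed yields 4.8 × 2.19 / 7 = 1.5017 back to its contributor per unit of net cost, which exceeds 1, making full contribution the dominant choice for everyone.
So the Nash equilibrium is full contribution by all 7; the group earns 4.8 × 2.19 × 84 = 883.01.

883.01 hours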